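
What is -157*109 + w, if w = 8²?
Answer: -17049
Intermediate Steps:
w = 64
-157*109 + w = -157*109 + 64 = -17113 + 64 = -17049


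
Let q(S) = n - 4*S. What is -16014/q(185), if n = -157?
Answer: 5338/299 ≈ 17.853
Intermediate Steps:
q(S) = -157 - 4*S
-16014/q(185) = -16014/(-157 - 4*185) = -16014/(-157 - 740) = -16014/(-897) = -16014*(-1/897) = 5338/299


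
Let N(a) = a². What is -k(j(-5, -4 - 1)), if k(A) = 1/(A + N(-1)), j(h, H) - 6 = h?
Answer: -½ ≈ -0.50000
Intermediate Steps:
j(h, H) = 6 + h
k(A) = 1/(1 + A) (k(A) = 1/(A + (-1)²) = 1/(A + 1) = 1/(1 + A))
-k(j(-5, -4 - 1)) = -1/(1 + (6 - 5)) = -1/(1 + 1) = -1/2 = -1*½ = -½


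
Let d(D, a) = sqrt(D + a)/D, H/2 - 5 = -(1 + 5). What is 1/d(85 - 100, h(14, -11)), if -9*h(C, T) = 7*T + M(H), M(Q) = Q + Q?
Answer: 5*I*sqrt(6)/2 ≈ 6.1237*I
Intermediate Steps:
H = -2 (H = 10 + 2*(-(1 + 5)) = 10 + 2*(-1*6) = 10 + 2*(-6) = 10 - 12 = -2)
M(Q) = 2*Q
h(C, T) = 4/9 - 7*T/9 (h(C, T) = -(7*T + 2*(-2))/9 = -(7*T - 4)/9 = -(-4 + 7*T)/9 = 4/9 - 7*T/9)
d(D, a) = sqrt(D + a)/D
1/d(85 - 100, h(14, -11)) = 1/(sqrt((85 - 100) + (4/9 - 7/9*(-11)))/(85 - 100)) = 1/(sqrt(-15 + (4/9 + 77/9))/(-15)) = 1/(-sqrt(-15 + 9)/15) = 1/(-I*sqrt(6)/15) = 5*I*sqrt(6)/2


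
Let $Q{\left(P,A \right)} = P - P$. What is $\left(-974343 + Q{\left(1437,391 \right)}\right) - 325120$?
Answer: $-1299463$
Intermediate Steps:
$Q{\left(P,A \right)} = 0$
$\left(-974343 + Q{\left(1437,391 \right)}\right) - 325120 = \left(-974343 + 0\right) - 325120 = -974343 - 325120 = -1299463$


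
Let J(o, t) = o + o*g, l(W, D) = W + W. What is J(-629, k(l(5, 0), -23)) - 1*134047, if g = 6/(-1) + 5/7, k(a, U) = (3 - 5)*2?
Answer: -919459/7 ≈ -1.3135e+5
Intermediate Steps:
l(W, D) = 2*W
k(a, U) = -4 (k(a, U) = -2*2 = -4)
g = -37/7 (g = 6*(-1) + 5*(⅐) = -6 + 5/7 = -37/7 ≈ -5.2857)
J(o, t) = -30*o/7 (J(o, t) = o + o*(-37/7) = o - 37*o/7 = -30*o/7)
J(-629, k(l(5, 0), -23)) - 1*134047 = -30/7*(-629) - 1*134047 = 18870/7 - 134047 = -919459/7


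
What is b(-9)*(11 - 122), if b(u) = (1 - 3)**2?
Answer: -444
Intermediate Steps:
b(u) = 4 (b(u) = (-2)**2 = 4)
b(-9)*(11 - 122) = 4*(11 - 122) = 4*(-111) = -444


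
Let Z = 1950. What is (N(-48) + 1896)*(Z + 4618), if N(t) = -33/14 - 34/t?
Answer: 261284071/21 ≈ 1.2442e+7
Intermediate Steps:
N(t) = -33/14 - 34/t (N(t) = -33*1/14 - 34/t = -33/14 - 34/t)
(N(-48) + 1896)*(Z + 4618) = ((-33/14 - 34/(-48)) + 1896)*(1950 + 4618) = ((-33/14 - 34*(-1/48)) + 1896)*6568 = ((-33/14 + 17/24) + 1896)*6568 = (-277/168 + 1896)*6568 = (318251/168)*6568 = 261284071/21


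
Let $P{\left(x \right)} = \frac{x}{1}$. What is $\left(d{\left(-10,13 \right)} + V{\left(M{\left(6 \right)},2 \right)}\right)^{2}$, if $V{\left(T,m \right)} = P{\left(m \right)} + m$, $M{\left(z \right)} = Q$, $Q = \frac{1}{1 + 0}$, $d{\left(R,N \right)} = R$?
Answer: $36$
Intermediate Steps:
$P{\left(x \right)} = x$ ($P{\left(x \right)} = x 1 = x$)
$Q = 1$ ($Q = 1^{-1} = 1$)
$M{\left(z \right)} = 1$
$V{\left(T,m \right)} = 2 m$ ($V{\left(T,m \right)} = m + m = 2 m$)
$\left(d{\left(-10,13 \right)} + V{\left(M{\left(6 \right)},2 \right)}\right)^{2} = \left(-10 + 2 \cdot 2\right)^{2} = \left(-10 + 4\right)^{2} = \left(-6\right)^{2} = 36$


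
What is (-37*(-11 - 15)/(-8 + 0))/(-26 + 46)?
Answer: -481/80 ≈ -6.0125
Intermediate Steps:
(-37*(-11 - 15)/(-8 + 0))/(-26 + 46) = -(-962)/(-8)/20 = -(-962)*(-1)/8*(1/20) = -37*13/4*(1/20) = -481/4*1/20 = -481/80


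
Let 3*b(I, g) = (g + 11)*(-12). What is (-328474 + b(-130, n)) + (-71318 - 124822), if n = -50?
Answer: -524458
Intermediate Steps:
b(I, g) = -44 - 4*g (b(I, g) = ((g + 11)*(-12))/3 = ((11 + g)*(-12))/3 = (-132 - 12*g)/3 = -44 - 4*g)
(-328474 + b(-130, n)) + (-71318 - 124822) = (-328474 + (-44 - 4*(-50))) + (-71318 - 124822) = (-328474 + (-44 + 200)) - 196140 = (-328474 + 156) - 196140 = -328318 - 196140 = -524458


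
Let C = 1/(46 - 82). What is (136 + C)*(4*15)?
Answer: 24475/3 ≈ 8158.3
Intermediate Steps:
C = -1/36 (C = 1/(-36) = -1/36 ≈ -0.027778)
(136 + C)*(4*15) = (136 - 1/36)*(4*15) = (4895/36)*60 = 24475/3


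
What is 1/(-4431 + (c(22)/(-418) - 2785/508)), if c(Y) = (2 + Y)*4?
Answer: -106172/471054581 ≈ -0.00022539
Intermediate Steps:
c(Y) = 8 + 4*Y
1/(-4431 + (c(22)/(-418) - 2785/508)) = 1/(-4431 + ((8 + 4*22)/(-418) - 2785/508)) = 1/(-4431 + ((8 + 88)*(-1/418) - 2785*1/508)) = 1/(-4431 + (96*(-1/418) - 2785/508)) = 1/(-4431 + (-48/209 - 2785/508)) = 1/(-4431 - 606449/106172) = 1/(-471054581/106172) = -106172/471054581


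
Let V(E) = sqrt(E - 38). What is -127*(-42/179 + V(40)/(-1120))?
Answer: 5334/179 + 127*sqrt(2)/1120 ≈ 29.959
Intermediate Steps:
V(E) = sqrt(-38 + E)
-127*(-42/179 + V(40)/(-1120)) = -127*(-42/179 + sqrt(-38 + 40)/(-1120)) = -127*(-42*1/179 + sqrt(2)*(-1/1120)) = -127*(-42/179 - sqrt(2)/1120) = 5334/179 + 127*sqrt(2)/1120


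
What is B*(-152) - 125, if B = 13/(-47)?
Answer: -3899/47 ≈ -82.957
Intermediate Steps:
B = -13/47 (B = 13*(-1/47) = -13/47 ≈ -0.27660)
B*(-152) - 125 = -13/47*(-152) - 125 = 1976/47 - 125 = -3899/47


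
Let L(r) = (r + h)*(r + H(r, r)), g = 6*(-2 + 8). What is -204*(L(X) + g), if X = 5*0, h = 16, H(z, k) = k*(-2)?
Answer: -7344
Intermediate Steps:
H(z, k) = -2*k
X = 0
g = 36 (g = 6*6 = 36)
L(r) = -r*(16 + r) (L(r) = (r + 16)*(r - 2*r) = (16 + r)*(-r) = -r*(16 + r))
-204*(L(X) + g) = -204*(0*(-16 - 1*0) + 36) = -204*(0*(-16 + 0) + 36) = -204*(0*(-16) + 36) = -204*(0 + 36) = -204*36 = -7344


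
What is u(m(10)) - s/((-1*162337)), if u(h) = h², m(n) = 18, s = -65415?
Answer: 1072077/3313 ≈ 323.60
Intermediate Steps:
u(m(10)) - s/((-1*162337)) = 18² - (-65415)/((-1*162337)) = 324 - (-65415)/(-162337) = 324 - (-65415)*(-1)/162337 = 324 - 1*1335/3313 = 324 - 1335/3313 = 1072077/3313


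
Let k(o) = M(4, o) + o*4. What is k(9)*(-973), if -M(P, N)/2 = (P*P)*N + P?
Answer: 252980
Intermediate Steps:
M(P, N) = -2*P - 2*N*P² (M(P, N) = -2*((P*P)*N + P) = -2*(P²*N + P) = -2*(N*P² + P) = -2*(P + N*P²) = -2*P - 2*N*P²)
k(o) = -8 - 28*o (k(o) = -2*4*(1 + o*4) + o*4 = -2*4*(1 + 4*o) + 4*o = (-8 - 32*o) + 4*o = -8 - 28*o)
k(9)*(-973) = (-8 - 28*9)*(-973) = (-8 - 252)*(-973) = -260*(-973) = 252980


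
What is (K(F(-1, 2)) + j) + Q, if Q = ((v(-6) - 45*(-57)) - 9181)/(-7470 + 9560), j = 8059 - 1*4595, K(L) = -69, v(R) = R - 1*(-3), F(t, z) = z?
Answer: 7088931/2090 ≈ 3391.8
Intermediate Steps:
v(R) = 3 + R (v(R) = R + 3 = 3 + R)
j = 3464 (j = 8059 - 4595 = 3464)
Q = -6619/2090 (Q = (((3 - 6) - 45*(-57)) - 9181)/(-7470 + 9560) = ((-3 + 2565) - 9181)/2090 = (2562 - 9181)*(1/2090) = -6619*1/2090 = -6619/2090 ≈ -3.1670)
(K(F(-1, 2)) + j) + Q = (-69 + 3464) - 6619/2090 = 3395 - 6619/2090 = 7088931/2090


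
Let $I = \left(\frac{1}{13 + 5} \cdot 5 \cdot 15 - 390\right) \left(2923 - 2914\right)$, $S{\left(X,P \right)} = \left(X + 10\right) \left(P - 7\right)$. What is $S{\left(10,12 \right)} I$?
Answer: $-347250$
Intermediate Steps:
$S{\left(X,P \right)} = \left(-7 + P\right) \left(10 + X\right)$ ($S{\left(X,P \right)} = \left(10 + X\right) \left(-7 + P\right) = \left(-7 + P\right) \left(10 + X\right)$)
$I = - \frac{6945}{2}$ ($I = \left(\frac{1}{18} \cdot 5 \cdot 15 - 390\right) 9 = \left(\frac{5}{18} \cdot 15 - 390\right) 9 = \left(\frac{25}{6} - 390\right) 9 = \left(- \frac{2315}{6}\right) 9 = - \frac{6945}{2} \approx -3472.5$)
$S{\left(10,12 \right)} I = \left(-70 - 70 + 10 \cdot 12 + 12 \cdot 10\right) \left(- \frac{6945}{2}\right) = \left(-70 - 70 + 120 + 120\right) \left(- \frac{6945}{2}\right) = 100 \left(- \frac{6945}{2}\right) = -347250$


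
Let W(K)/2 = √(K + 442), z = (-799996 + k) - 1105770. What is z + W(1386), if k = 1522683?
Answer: -383083 + 4*√457 ≈ -3.8300e+5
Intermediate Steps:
z = -383083 (z = (-799996 + 1522683) - 1105770 = 722687 - 1105770 = -383083)
W(K) = 2*√(442 + K) (W(K) = 2*√(K + 442) = 2*√(442 + K))
z + W(1386) = -383083 + 2*√(442 + 1386) = -383083 + 2*√1828 = -383083 + 2*(2*√457) = -383083 + 4*√457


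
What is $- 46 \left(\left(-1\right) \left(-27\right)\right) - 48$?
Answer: $-1290$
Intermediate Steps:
$- 46 \left(\left(-1\right) \left(-27\right)\right) - 48 = \left(-46\right) 27 - 48 = -1242 - 48 = -1290$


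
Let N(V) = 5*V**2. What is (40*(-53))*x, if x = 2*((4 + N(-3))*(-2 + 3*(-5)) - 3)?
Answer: 3544640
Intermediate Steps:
x = -1672 (x = 2*((4 + 5*(-3)**2)*(-2 + 3*(-5)) - 3) = 2*((4 + 5*9)*(-2 - 15) - 3) = 2*((4 + 45)*(-17) - 3) = 2*(49*(-17) - 3) = 2*(-833 - 3) = 2*(-836) = -1672)
(40*(-53))*x = (40*(-53))*(-1672) = -2120*(-1672) = 3544640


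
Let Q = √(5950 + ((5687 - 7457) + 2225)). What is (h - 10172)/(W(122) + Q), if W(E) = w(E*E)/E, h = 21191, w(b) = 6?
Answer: -672159/7944332 + 13667233*√6405/7944332 ≈ 137.60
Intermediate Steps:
W(E) = 6/E
Q = √6405 (Q = √(5950 + (-1770 + 2225)) = √(5950 + 455) = √6405 ≈ 80.031)
(h - 10172)/(W(122) + Q) = (21191 - 10172)/(6/122 + √6405) = 11019/(6*(1/122) + √6405) = 11019/(3/61 + √6405)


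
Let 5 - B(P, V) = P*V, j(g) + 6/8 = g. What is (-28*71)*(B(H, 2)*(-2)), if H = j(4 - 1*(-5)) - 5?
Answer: -5964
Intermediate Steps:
j(g) = -¾ + g
H = 13/4 (H = (-¾ + (4 - 1*(-5))) - 5 = (-¾ + (4 + 5)) - 5 = (-¾ + 9) - 5 = 33/4 - 5 = 13/4 ≈ 3.2500)
B(P, V) = 5 - P*V
(-28*71)*(B(H, 2)*(-2)) = (-28*71)*((5 - 1*13/4*2)*(-2)) = -1988*(5 - 13/2)*(-2) = -(-2982)*(-2) = -1988*3 = -5964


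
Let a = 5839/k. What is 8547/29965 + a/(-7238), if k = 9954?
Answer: 615611187809/2158889913180 ≈ 0.28515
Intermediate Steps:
a = 5839/9954 ≈ 0.58660
8547/29965 + a/(-7238) = 8547/29965 + (5839/9954)/(-7238) = 8547*(1/29965) + (5839/9954)*(-1/7238) = 8547/29965 - 5839/72047052 = 615611187809/2158889913180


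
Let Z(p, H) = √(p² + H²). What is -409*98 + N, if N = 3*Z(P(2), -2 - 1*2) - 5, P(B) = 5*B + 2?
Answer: -40087 + 12*√10 ≈ -40049.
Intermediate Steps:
P(B) = 2 + 5*B
Z(p, H) = √(H² + p²)
N = -5 + 12*√10 (N = 3*√((-2 - 1*2)² + (2 + 5*2)²) - 5 = 3*√((-2 - 2)² + (2 + 10)²) - 5 = 3*√((-4)² + 12²) - 5 = 3*√(16 + 144) - 5 = 3*√160 - 5 = 3*(4*√10) - 5 = 12*√10 - 5 = -5 + 12*√10 ≈ 32.947)
-409*98 + N = -409*98 + (-5 + 12*√10) = -40082 + (-5 + 12*√10) = -40087 + 12*√10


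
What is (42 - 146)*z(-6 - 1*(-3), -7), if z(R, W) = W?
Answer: 728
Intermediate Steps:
(42 - 146)*z(-6 - 1*(-3), -7) = (42 - 146)*(-7) = -104*(-7) = 728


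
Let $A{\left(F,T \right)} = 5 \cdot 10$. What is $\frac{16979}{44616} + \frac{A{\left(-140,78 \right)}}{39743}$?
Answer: $\frac{61547927}{161197608} \approx 0.38182$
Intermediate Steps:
$A{\left(F,T \right)} = 50$
$\frac{16979}{44616} + \frac{A{\left(-140,78 \right)}}{39743} = \frac{16979}{44616} + \frac{50}{39743} = \frac{61547927}{161197608}$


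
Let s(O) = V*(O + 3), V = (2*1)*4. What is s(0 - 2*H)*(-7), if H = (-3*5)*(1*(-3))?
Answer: 4872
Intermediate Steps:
V = 8 (V = 2*4 = 8)
H = 45 (H = -15*(-3) = 45)
s(O) = 24 + 8*O (s(O) = 8*(O + 3) = 8*(3 + O) = 24 + 8*O)
s(0 - 2*H)*(-7) = (24 + 8*(0 - 2*45))*(-7) = (24 + 8*(0 - 90))*(-7) = (24 + 8*(-90))*(-7) = (24 - 720)*(-7) = -696*(-7) = 4872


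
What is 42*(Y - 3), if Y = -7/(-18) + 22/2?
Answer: 1057/3 ≈ 352.33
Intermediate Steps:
Y = 205/18 (Y = -7*(-1/18) + 22*(½) = 7/18 + 11 = 205/18 ≈ 11.389)
42*(Y - 3) = 42*(205/18 - 3) = 42*(151/18) = 1057/3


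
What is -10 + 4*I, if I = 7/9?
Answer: -62/9 ≈ -6.8889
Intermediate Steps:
I = 7/9 (I = 7*(1/9) = 7/9 ≈ 0.77778)
-10 + 4*I = -10 + 4*(7/9) = -10 + 28/9 = -62/9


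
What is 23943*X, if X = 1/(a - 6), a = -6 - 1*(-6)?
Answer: -7981/2 ≈ -3990.5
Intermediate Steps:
a = 0 (a = -6 + 6 = 0)
X = -⅙ (X = 1/(0 - 6) = 1/(-6) = -⅙ ≈ -0.16667)
23943*X = 23943*(-⅙) = -7981/2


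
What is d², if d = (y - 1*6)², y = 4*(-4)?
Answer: 234256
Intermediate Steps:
y = -16
d = 484 (d = (-16 - 1*6)² = (-16 - 6)² = (-22)² = 484)
d² = 484² = 234256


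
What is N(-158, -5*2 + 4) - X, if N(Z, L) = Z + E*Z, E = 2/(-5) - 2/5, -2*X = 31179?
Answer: 155579/10 ≈ 15558.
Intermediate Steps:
X = -31179/2 (X = -1/2*31179 = -31179/2 ≈ -15590.)
E = -4/5 (E = 2*(-1/5) - 2*1/5 = -2/5 - 2/5 = -4/5 ≈ -0.80000)
N(Z, L) = Z/5 (N(Z, L) = Z - 4*Z/5 = Z/5)
N(-158, -5*2 + 4) - X = (1/5)*(-158) - 1*(-31179/2) = -158/5 + 31179/2 = 155579/10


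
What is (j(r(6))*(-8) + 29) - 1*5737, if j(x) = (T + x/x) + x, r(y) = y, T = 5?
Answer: -5804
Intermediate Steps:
j(x) = 6 + x (j(x) = (5 + x/x) + x = (5 + 1) + x = 6 + x)
(j(r(6))*(-8) + 29) - 1*5737 = ((6 + 6)*(-8) + 29) - 1*5737 = (12*(-8) + 29) - 5737 = (-96 + 29) - 5737 = -67 - 5737 = -5804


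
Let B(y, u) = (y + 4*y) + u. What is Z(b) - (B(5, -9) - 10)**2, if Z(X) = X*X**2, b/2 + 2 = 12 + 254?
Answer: 147197916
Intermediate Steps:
B(y, u) = u + 5*y (B(y, u) = 5*y + u = u + 5*y)
b = 528 (b = -4 + 2*(12 + 254) = -4 + 2*266 = -4 + 532 = 528)
Z(X) = X**3
Z(b) - (B(5, -9) - 10)**2 = 528**3 - ((-9 + 5*5) - 10)**2 = 147197952 - ((-9 + 25) - 10)**2 = 147197952 - (16 - 10)**2 = 147197952 - 1*6**2 = 147197952 - 1*36 = 147197952 - 36 = 147197916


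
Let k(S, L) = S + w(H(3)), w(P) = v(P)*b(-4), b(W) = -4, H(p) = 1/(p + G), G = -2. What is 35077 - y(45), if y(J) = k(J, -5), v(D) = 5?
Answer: 35052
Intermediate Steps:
H(p) = 1/(-2 + p) (H(p) = 1/(p - 2) = 1/(-2 + p))
w(P) = -20 (w(P) = 5*(-4) = -20)
k(S, L) = -20 + S (k(S, L) = S - 20 = -20 + S)
y(J) = -20 + J
35077 - y(45) = 35077 - (-20 + 45) = 35077 - 1*25 = 35077 - 25 = 35052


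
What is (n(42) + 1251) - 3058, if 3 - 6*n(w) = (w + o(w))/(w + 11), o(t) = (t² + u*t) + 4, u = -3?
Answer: -576151/318 ≈ -1811.8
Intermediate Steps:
o(t) = 4 + t² - 3*t (o(t) = (t² - 3*t) + 4 = 4 + t² - 3*t)
n(w) = ½ - (4 + w² - 2*w)/(6*(11 + w)) (n(w) = ½ - (w + (4 + w² - 3*w))/(6*(w + 11)) = ½ - (4 + w² - 2*w)/(6*(11 + w)))
(n(42) + 1251) - 3058 = ((29 - 1*42² + 5*42)/(6*(11 + 42)) + 1251) - 3058 = ((⅙)*(29 - 1*1764 + 210)/53 + 1251) - 3058 = ((⅙)*(1/53)*(29 - 1764 + 210) + 1251) - 3058 = ((⅙)*(1/53)*(-1525) + 1251) - 3058 = (-1525/318 + 1251) - 3058 = 396293/318 - 3058 = -576151/318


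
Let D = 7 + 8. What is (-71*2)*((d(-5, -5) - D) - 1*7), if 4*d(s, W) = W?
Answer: 6603/2 ≈ 3301.5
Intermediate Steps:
D = 15
d(s, W) = W/4
(-71*2)*((d(-5, -5) - D) - 1*7) = (-71*2)*(((1/4)*(-5) - 1*15) - 1*7) = -142*((-5/4 - 15) - 7) = -142*(-65/4 - 7) = -142*(-93/4) = 6603/2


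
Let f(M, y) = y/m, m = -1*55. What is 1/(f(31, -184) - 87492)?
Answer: -55/4811876 ≈ -1.1430e-5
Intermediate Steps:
m = -55
f(M, y) = -y/55 (f(M, y) = y/(-55) = y*(-1/55) = -y/55)
1/(f(31, -184) - 87492) = 1/(-1/55*(-184) - 87492) = 1/(184/55 - 87492) = 1/(-4811876/55) = -55/4811876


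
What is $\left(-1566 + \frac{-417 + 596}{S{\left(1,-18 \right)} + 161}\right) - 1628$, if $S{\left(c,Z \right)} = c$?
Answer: $- \frac{517249}{162} \approx -3192.9$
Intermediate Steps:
$\left(-1566 + \frac{-417 + 596}{S{\left(1,-18 \right)} + 161}\right) - 1628 = \left(-1566 + \frac{-417 + 596}{1 + 161}\right) - 1628 = \left(-1566 + \frac{179}{162}\right) - 1628 = - \frac{253513}{162} - 1628 = - \frac{517249}{162}$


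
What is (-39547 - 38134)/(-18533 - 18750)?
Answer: 77681/37283 ≈ 2.0835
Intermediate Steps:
(-39547 - 38134)/(-18533 - 18750) = -77681/(-37283) = -77681*(-1/37283) = 77681/37283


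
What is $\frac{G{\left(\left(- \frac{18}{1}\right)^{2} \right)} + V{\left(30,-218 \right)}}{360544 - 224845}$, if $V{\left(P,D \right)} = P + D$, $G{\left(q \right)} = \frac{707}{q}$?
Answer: $- \frac{60205}{43966476} \approx -0.0013693$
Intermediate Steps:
$V{\left(P,D \right)} = D + P$
$\frac{G{\left(\left(- \frac{18}{1}\right)^{2} \right)} + V{\left(30,-218 \right)}}{360544 - 224845} = \frac{\frac{707}{\left(- \frac{18}{1}\right)^{2}} + \left(-218 + 30\right)}{360544 - 224845} = \frac{\frac{707}{\left(\left(-18\right) 1\right)^{2}} - 188}{135699} = \left(\frac{707}{\left(-18\right)^{2}} - 188\right) \frac{1}{135699} = \left(\frac{707}{324} - 188\right) \frac{1}{135699} = \left(- \frac{60205}{324}\right) \frac{1}{135699} = - \frac{60205}{43966476}$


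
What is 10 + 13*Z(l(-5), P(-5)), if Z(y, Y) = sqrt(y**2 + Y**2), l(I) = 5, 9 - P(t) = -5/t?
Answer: 10 + 13*sqrt(89) ≈ 132.64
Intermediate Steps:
P(t) = 9 + 5/t (P(t) = 9 - (-5)/t = 9 + 5/t)
Z(y, Y) = sqrt(Y**2 + y**2)
10 + 13*Z(l(-5), P(-5)) = 10 + 13*sqrt((9 + 5/(-5))**2 + 5**2) = 10 + 13*sqrt((9 + 5*(-1/5))**2 + 25) = 10 + 13*sqrt((9 - 1)**2 + 25) = 10 + 13*sqrt(8**2 + 25) = 10 + 13*sqrt(64 + 25) = 10 + 13*sqrt(89)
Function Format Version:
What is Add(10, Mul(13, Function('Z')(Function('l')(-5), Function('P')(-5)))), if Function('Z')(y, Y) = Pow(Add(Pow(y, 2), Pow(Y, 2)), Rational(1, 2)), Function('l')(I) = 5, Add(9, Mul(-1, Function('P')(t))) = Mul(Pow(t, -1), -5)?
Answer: Add(10, Mul(13, Pow(89, Rational(1, 2)))) ≈ 132.64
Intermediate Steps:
Function('P')(t) = Add(9, Mul(5, Pow(t, -1))) (Function('P')(t) = Add(9, Mul(-1, Mul(Pow(t, -1), -5))) = Add(9, Mul(-1, Mul(-5, Pow(t, -1)))) = Add(9, Mul(5, Pow(t, -1))))
Function('Z')(y, Y) = Pow(Add(Pow(Y, 2), Pow(y, 2)), Rational(1, 2))
Add(10, Mul(13, Function('Z')(Function('l')(-5), Function('P')(-5)))) = Add(10, Mul(13, Pow(Add(Pow(Add(9, Mul(5, Pow(-5, -1))), 2), Pow(5, 2)), Rational(1, 2)))) = Add(10, Mul(13, Pow(Add(Pow(Add(9, Mul(5, Rational(-1, 5))), 2), 25), Rational(1, 2)))) = Add(10, Mul(13, Pow(Add(Pow(Add(9, -1), 2), 25), Rational(1, 2)))) = Add(10, Mul(13, Pow(Add(Pow(8, 2), 25), Rational(1, 2)))) = Add(10, Mul(13, Pow(Add(64, 25), Rational(1, 2)))) = Add(10, Mul(13, Pow(89, Rational(1, 2))))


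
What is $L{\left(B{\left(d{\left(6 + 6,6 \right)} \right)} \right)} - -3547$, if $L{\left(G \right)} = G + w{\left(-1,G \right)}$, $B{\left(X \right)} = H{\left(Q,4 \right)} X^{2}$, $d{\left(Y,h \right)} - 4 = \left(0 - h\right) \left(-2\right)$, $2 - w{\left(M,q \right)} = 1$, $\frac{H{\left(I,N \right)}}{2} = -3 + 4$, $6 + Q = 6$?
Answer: $4060$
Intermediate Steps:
$Q = 0$ ($Q = -6 + 6 = 0$)
$H{\left(I,N \right)} = 2$ ($H{\left(I,N \right)} = 2 \left(-3 + 4\right) = 2 \cdot 1 = 2$)
$w{\left(M,q \right)} = 1$ ($w{\left(M,q \right)} = 2 - 1 = 1$)
$d{\left(Y,h \right)} = 4 + 2 h$ ($d{\left(Y,h \right)} = 4 + \left(0 - h\right) \left(-2\right) = 4 + - h \left(-2\right) = 4 + 2 h$)
$B{\left(X \right)} = 2 X^{2}$
$L{\left(G \right)} = 1 + G$ ($L{\left(G \right)} = G + 1 = 1 + G$)
$L{\left(B{\left(d{\left(6 + 6,6 \right)} \right)} \right)} - -3547 = \left(1 + 2 \left(4 + 2 \cdot 6\right)^{2}\right) - -3547 = \left(1 + 2 \left(4 + 12\right)^{2}\right) + 3547 = \left(1 + 2 \cdot 16^{2}\right) + 3547 = \left(1 + 2 \cdot 256\right) + 3547 = \left(1 + 512\right) + 3547 = 513 + 3547 = 4060$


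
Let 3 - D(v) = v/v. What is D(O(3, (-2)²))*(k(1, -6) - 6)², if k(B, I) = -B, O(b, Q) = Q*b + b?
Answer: 98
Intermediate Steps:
O(b, Q) = b + Q*b
D(v) = 2 (D(v) = 3 - v/v = 3 - 1*1 = 3 - 1 = 2)
D(O(3, (-2)²))*(k(1, -6) - 6)² = 2*(-1*1 - 6)² = 2*(-1 - 6)² = 2*(-7)² = 2*49 = 98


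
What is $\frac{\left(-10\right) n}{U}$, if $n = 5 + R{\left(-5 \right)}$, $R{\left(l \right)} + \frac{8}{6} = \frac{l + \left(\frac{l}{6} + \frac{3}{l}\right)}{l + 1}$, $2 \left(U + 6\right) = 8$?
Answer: $\frac{211}{8} \approx 26.375$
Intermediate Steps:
$U = -2$ ($U = -6 + \frac{1}{2} \cdot 8 = -6 + 4 = -2$)
$R{\left(l \right)} = - \frac{4}{3} + \frac{\frac{3}{l} + \frac{7 l}{6}}{1 + l}$ ($R{\left(l \right)} = - \frac{4}{3} + \frac{l + \left(\frac{l}{6} + \frac{3}{l}\right)}{l + 1} = - \frac{4}{3} + \frac{l + \left(l \frac{1}{6} + \frac{3}{l}\right)}{1 + l} = - \frac{4}{3} + \frac{l + \left(\frac{l}{6} + \frac{3}{l}\right)}{1 + l} = - \frac{4}{3} + \frac{l + \left(\frac{3}{l} + \frac{l}{6}\right)}{1 + l} = - \frac{4}{3} + \frac{\frac{3}{l} + \frac{7 l}{6}}{1 + l}$)
$n = \frac{211}{40}$ ($n = 5 + \frac{18 - \left(-5\right)^{2} - -40}{6 \left(-5\right) \left(1 - 5\right)} = 5 + \frac{1}{6} \left(- \frac{1}{5}\right) \frac{1}{-4} \left(18 - 25 + 40\right) = 5 + \frac{1}{6} \left(- \frac{1}{5}\right) \left(- \frac{1}{4}\right) \left(18 - 25 + 40\right) = 5 + \frac{1}{6} \left(- \frac{1}{5}\right) \left(- \frac{1}{4}\right) 33 = 5 + \frac{11}{40} = \frac{211}{40} \approx 5.275$)
$\frac{\left(-10\right) n}{U} = \frac{\left(-10\right) \frac{211}{40}}{-2} = \left(- \frac{211}{4}\right) \left(- \frac{1}{2}\right) = \frac{211}{8}$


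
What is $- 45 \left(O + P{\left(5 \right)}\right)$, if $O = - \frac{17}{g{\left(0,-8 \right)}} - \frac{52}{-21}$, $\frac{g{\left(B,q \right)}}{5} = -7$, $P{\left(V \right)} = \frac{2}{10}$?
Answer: $- \frac{996}{7} \approx -142.29$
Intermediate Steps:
$P{\left(V \right)} = \frac{1}{5}$ ($P{\left(V \right)} = 2 \cdot \frac{1}{10} = \frac{1}{5}$)
$g{\left(B,q \right)} = -35$ ($g{\left(B,q \right)} = 5 \left(-7\right) = -35$)
$O = \frac{311}{105}$ ($O = - \frac{17}{-35} - \frac{52}{-21} = \left(-17\right) \left(- \frac{1}{35}\right) - - \frac{52}{21} = \frac{17}{35} + \frac{52}{21} = \frac{311}{105} \approx 2.9619$)
$- 45 \left(O + P{\left(5 \right)}\right) = - 45 \left(\frac{311}{105} + \frac{1}{5}\right) = \left(-45\right) \frac{332}{105} = - \frac{996}{7}$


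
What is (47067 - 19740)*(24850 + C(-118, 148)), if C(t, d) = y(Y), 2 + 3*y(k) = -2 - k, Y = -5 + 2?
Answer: 679066841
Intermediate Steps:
Y = -3
y(k) = -4/3 - k/3 (y(k) = -⅔ + (-2 - k)/3 = -⅔ + (-⅔ - k/3) = -4/3 - k/3)
C(t, d) = -⅓ (C(t, d) = -4/3 - ⅓*(-3) = -4/3 + 1 = -⅓)
(47067 - 19740)*(24850 + C(-118, 148)) = (47067 - 19740)*(24850 - ⅓) = 27327*(74549/3) = 679066841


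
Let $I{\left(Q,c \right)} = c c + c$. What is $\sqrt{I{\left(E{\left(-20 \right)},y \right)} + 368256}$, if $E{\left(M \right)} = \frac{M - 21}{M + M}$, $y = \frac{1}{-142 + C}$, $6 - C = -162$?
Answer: $\frac{\sqrt{248941083}}{26} \approx 606.84$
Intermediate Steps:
$C = 168$ ($C = 6 - -162 = 6 + 162 = 168$)
$y = \frac{1}{26}$ ($y = \frac{1}{-142 + 168} = \frac{1}{26} \approx 0.038462$)
$E{\left(M \right)} = \frac{-21 + M}{2 M}$
$I{\left(Q,c \right)} = c + c^{2}$ ($I{\left(Q,c \right)} = c^{2} + c = c + c^{2}$)
$\sqrt{I{\left(E{\left(-20 \right)},y \right)} + 368256} = \sqrt{\frac{1 + \frac{1}{26}}{26} + 368256} = \sqrt{\frac{1}{26} \cdot \frac{27}{26} + 368256} = \sqrt{\frac{27}{676} + 368256} = \sqrt{\frac{248941083}{676}} = \frac{\sqrt{248941083}}{26}$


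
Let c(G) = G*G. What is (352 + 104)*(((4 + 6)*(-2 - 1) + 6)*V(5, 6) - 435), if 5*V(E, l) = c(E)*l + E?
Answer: -537624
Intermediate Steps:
c(G) = G²
V(E, l) = E/5 + l*E²/5 (V(E, l) = (E²*l + E)/5 = (l*E² + E)/5 = (E + l*E²)/5 = E/5 + l*E²/5)
(352 + 104)*(((4 + 6)*(-2 - 1) + 6)*V(5, 6) - 435) = (352 + 104)*(((4 + 6)*(-2 - 1) + 6)*((⅕)*5*(1 + 5*6)) - 435) = 456*((10*(-3) + 6)*((⅕)*5*(1 + 30)) - 435) = 456*((-30 + 6)*((⅕)*5*31) - 435) = 456*(-24*31 - 435) = 456*(-744 - 435) = 456*(-1179) = -537624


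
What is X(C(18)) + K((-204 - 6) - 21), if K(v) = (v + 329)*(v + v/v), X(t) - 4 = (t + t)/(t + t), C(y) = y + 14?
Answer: -22535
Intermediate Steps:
C(y) = 14 + y
X(t) = 5 (X(t) = 4 + (t + t)/(t + t) = 4 + (2*t)/((2*t)) = 4 + (2*t)*(1/(2*t)) = 4 + 1 = 5)
K(v) = (1 + v)*(329 + v) (K(v) = (329 + v)*(v + 1) = (329 + v)*(1 + v) = (1 + v)*(329 + v))
X(C(18)) + K((-204 - 6) - 21) = 5 + (329 + ((-204 - 6) - 21)**2 + 330*((-204 - 6) - 21)) = 5 + (329 + (-210 - 21)**2 + 330*(-210 - 21)) = 5 + (329 + (-231)**2 + 330*(-231)) = 5 + (329 + 53361 - 76230) = 5 - 22540 = -22535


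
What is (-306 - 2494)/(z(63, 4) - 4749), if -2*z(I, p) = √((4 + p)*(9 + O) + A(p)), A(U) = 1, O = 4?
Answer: 17729600/30070633 - 5600*√105/90211899 ≈ 0.58896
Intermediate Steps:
z(I, p) = -√(53 + 13*p)/2 (z(I, p) = -√((4 + p)*(9 + 4) + 1)/2 = -√((4 + p)*13 + 1)/2 = -√((52 + 13*p) + 1)/2 = -√(53 + 13*p)/2)
(-306 - 2494)/(z(63, 4) - 4749) = (-306 - 2494)/(-√(53 + 13*4)/2 - 4749) = -2800/(-√(53 + 52)/2 - 4749) = -2800/(-√105/2 - 4749) = -2800/(-4749 - √105/2)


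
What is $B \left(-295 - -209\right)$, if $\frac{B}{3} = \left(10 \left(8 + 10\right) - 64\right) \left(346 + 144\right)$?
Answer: $-14664720$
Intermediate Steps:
$B = 170520$ ($B = 3 \left(10 \left(8 + 10\right) - 64\right) \left(346 + 144\right) = 3 \left(10 \cdot 18 - 64\right) 490 = 3 \left(180 - 64\right) 490 = 3 \cdot 116 \cdot 490 = 3 \cdot 56840 = 170520$)
$B \left(-295 - -209\right) = 170520 \left(-295 - -209\right) = 170520 \left(-295 + 209\right) = 170520 \left(-86\right) = -14664720$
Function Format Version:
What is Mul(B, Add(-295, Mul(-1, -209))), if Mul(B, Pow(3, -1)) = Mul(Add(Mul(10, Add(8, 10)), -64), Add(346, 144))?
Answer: -14664720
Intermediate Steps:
B = 170520 (B = Mul(3, Mul(Add(Mul(10, Add(8, 10)), -64), Add(346, 144))) = Mul(3, Mul(Add(Mul(10, 18), -64), 490)) = Mul(3, Mul(Add(180, -64), 490)) = Mul(3, Mul(116, 490)) = Mul(3, 56840) = 170520)
Mul(B, Add(-295, Mul(-1, -209))) = Mul(170520, Add(-295, Mul(-1, -209))) = Mul(170520, Add(-295, 209)) = Mul(170520, -86) = -14664720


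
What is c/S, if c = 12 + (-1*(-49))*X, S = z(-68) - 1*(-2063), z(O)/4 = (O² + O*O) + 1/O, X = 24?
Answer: 10098/331967 ≈ 0.030419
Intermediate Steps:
z(O) = 4/O + 8*O² (z(O) = 4*((O² + O*O) + 1/O) = 4*((O² + O²) + 1/O) = 4*(2*O² + 1/O) = 4*(1/O + 2*O²) = 4/O + 8*O²)
S = 663934/17 (S = 4*(1 + 2*(-68)³)/(-68) - 1*(-2063) = 4*(-1/68)*(1 + 2*(-314432)) + 2063 = 4*(-1/68)*(1 - 628864) + 2063 = 4*(-1/68)*(-628863) + 2063 = 628863/17 + 2063 = 663934/17 ≈ 39055.)
c = 1188 (c = 12 - 1*(-49)*24 = 12 + 49*24 = 12 + 1176 = 1188)
c/S = 1188/(663934/17) = 1188*(17/663934) = 10098/331967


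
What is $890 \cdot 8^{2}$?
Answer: $56960$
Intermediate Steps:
$890 \cdot 8^{2} = 890 \cdot 64 = 56960$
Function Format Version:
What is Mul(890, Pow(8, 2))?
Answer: 56960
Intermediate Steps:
Mul(890, Pow(8, 2)) = Mul(890, 64) = 56960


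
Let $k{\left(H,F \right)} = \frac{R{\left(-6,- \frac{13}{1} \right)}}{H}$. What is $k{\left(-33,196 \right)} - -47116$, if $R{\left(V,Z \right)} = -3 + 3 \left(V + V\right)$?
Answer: $\frac{518289}{11} \approx 47117.0$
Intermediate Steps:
$R{\left(V,Z \right)} = -3 + 6 V$ ($R{\left(V,Z \right)} = -3 + 3 \cdot 2 V = -3 + 6 V$)
$k{\left(H,F \right)} = - \frac{39}{H}$ ($k{\left(H,F \right)} = \frac{-3 + 6 \left(-6\right)}{H} = \frac{-3 - 36}{H} = - \frac{39}{H}$)
$k{\left(-33,196 \right)} - -47116 = - \frac{39}{-33} - -47116 = \left(-39\right) \left(- \frac{1}{33}\right) + 47116 = \frac{13}{11} + 47116 = \frac{518289}{11}$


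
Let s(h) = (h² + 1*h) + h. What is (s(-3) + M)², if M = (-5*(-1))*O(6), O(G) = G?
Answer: 1089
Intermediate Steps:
M = 30 (M = -5*(-1)*6 = 5*6 = 30)
s(h) = h² + 2*h (s(h) = (h² + h) + h = (h + h²) + h = h² + 2*h)
(s(-3) + M)² = (-3*(2 - 3) + 30)² = (-3*(-1) + 30)² = (3 + 30)² = 33² = 1089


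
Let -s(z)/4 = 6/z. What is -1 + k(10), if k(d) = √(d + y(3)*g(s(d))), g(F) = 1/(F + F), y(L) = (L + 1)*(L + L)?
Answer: -1 + √5 ≈ 1.2361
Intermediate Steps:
s(z) = -24/z
y(L) = 2*L*(1 + L) (y(L) = (1 + L)*(2*L) = 2*L*(1 + L))
g(F) = 1/(2*F)
k(d) = √2*√d/2 (k(d) = √(d + (2*3*(1 + 3))*(1/(2*((-24/d))))) = √(d + (2*3*4)*((-d/24)/2)) = √(d + 24*(-d/48)) = √(d - d/2) = √(d/2) = √2*√d/2)
-1 + k(10) = -1 + √2*√10/2 = -1 + √5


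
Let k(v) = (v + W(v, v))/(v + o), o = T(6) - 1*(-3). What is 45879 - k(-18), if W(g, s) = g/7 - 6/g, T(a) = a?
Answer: 8670706/189 ≈ 45877.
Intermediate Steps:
W(g, s) = -6/g + g/7 (W(g, s) = g*(⅐) - 6/g = g/7 - 6/g = -6/g + g/7)
o = 9 (o = 6 - 1*(-3) = 6 + 3 = 9)
k(v) = (-6/v + 8*v/7)/(9 + v) (k(v) = (v + (-6/v + v/7))/(v + 9) = (-6/v + 8*v/7)/(9 + v))
45879 - k(-18) = 45879 - 2*(-21 + 4*(-18)²)/(7*(-18)*(9 - 18)) = 45879 - 2*(-1)*(-21 + 4*324)/(7*18*(-9)) = 45879 - 2*(-1)*(-1)*(-21 + 1296)/(7*18*9) = 45879 - 2*(-1)*(-1)*1275/(7*18*9) = 45879 - 1*425/189 = 45879 - 425/189 = 8670706/189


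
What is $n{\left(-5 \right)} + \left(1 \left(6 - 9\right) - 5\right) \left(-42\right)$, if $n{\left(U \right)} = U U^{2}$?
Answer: $211$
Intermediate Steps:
$n{\left(U \right)} = U^{3}$
$n{\left(-5 \right)} + \left(1 \left(6 - 9\right) - 5\right) \left(-42\right) = \left(-5\right)^{3} + \left(1 \left(6 - 9\right) - 5\right) \left(-42\right) = -125 + \left(1 \left(6 - 9\right) - 5\right) \left(-42\right) = -125 + \left(1 \left(-3\right) - 5\right) \left(-42\right) = -125 + \left(-3 - 5\right) \left(-42\right) = -125 - -336 = -125 + 336 = 211$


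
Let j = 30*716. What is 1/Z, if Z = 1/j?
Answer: 21480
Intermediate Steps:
j = 21480
Z = 1/21480 ≈ 4.6555e-5
1/Z = 1/(1/21480) = 21480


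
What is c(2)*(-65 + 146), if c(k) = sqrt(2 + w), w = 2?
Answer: 162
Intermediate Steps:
c(k) = 2 (c(k) = sqrt(2 + 2) = sqrt(4) = 2)
c(2)*(-65 + 146) = 2*(-65 + 146) = 2*81 = 162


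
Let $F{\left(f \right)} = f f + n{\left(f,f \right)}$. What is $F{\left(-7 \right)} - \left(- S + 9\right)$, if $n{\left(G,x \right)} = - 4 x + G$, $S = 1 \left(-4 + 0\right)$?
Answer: $57$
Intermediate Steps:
$S = -4$ ($S = 1 \left(-4\right) = -4$)
$n{\left(G,x \right)} = G - 4 x$
$F{\left(f \right)} = f^{2} - 3 f$ ($F{\left(f \right)} = f f + \left(f - 4 f\right) = f^{2} - 3 f$)
$F{\left(-7 \right)} - \left(- S + 9\right) = - 7 \left(-3 - 7\right) - \left(\left(-1\right) \left(-4\right) + 9\right) = \left(-7\right) \left(-10\right) - \left(4 + 9\right) = 70 - 13 = 57$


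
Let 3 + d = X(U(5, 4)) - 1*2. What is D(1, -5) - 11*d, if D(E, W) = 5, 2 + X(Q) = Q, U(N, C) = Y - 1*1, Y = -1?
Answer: 104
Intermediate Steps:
U(N, C) = -2 (U(N, C) = -1 - 1*1 = -1 - 1 = -2)
X(Q) = -2 + Q
d = -9 (d = -3 + ((-2 - 2) - 1*2) = -3 + (-4 - 2) = -3 - 6 = -9)
D(1, -5) - 11*d = 5 - 11*(-9) = 5 + 99 = 104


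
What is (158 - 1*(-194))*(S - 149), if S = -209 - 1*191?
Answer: -193248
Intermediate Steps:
S = -400 (S = -209 - 191 = -400)
(158 - 1*(-194))*(S - 149) = (158 - 1*(-194))*(-400 - 149) = (158 + 194)*(-549) = 352*(-549) = -193248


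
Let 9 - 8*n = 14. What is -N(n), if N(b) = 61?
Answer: -61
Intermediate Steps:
n = -5/8 (n = 9/8 - 1/8*14 = 9/8 - 7/4 = -5/8 ≈ -0.62500)
-N(n) = -1*61 = -61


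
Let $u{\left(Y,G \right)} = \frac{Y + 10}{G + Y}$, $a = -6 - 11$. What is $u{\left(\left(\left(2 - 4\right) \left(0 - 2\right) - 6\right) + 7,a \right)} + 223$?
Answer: $\frac{887}{4} \approx 221.75$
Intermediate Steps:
$a = -17$ ($a = -6 - 11 = -17$)
$u{\left(Y,G \right)} = \frac{10 + Y}{G + Y}$
$u{\left(\left(\left(2 - 4\right) \left(0 - 2\right) - 6\right) + 7,a \right)} + 223 = \frac{10 + \left(\left(\left(2 - 4\right) \left(0 - 2\right) - 6\right) + 7\right)}{-17 + \left(\left(\left(2 - 4\right) \left(0 - 2\right) - 6\right) + 7\right)} + 223 = \frac{10 + \left(\left(\left(-2\right) \left(-2\right) - 6\right) + 7\right)}{-17 + \left(\left(\left(-2\right) \left(-2\right) - 6\right) + 7\right)} + 223 = \frac{10 + \left(\left(4 - 6\right) + 7\right)}{-17 + \left(\left(4 - 6\right) + 7\right)} + 223 = \frac{10 + \left(-2 + 7\right)}{-17 + \left(-2 + 7\right)} + 223 = \frac{10 + 5}{-17 + 5} + 223 = \frac{1}{-12} \cdot 15 + 223 = \left(- \frac{1}{12}\right) 15 + 223 = - \frac{5}{4} + 223 = \frac{887}{4}$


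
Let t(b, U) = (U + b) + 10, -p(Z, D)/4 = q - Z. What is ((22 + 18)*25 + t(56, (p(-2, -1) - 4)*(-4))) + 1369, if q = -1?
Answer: 2467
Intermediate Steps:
p(Z, D) = 4 + 4*Z (p(Z, D) = -4*(-1 - Z) = 4 + 4*Z)
t(b, U) = 10 + U + b
((22 + 18)*25 + t(56, (p(-2, -1) - 4)*(-4))) + 1369 = ((22 + 18)*25 + (10 + ((4 + 4*(-2)) - 4)*(-4) + 56)) + 1369 = (40*25 + (10 + ((4 - 8) - 4)*(-4) + 56)) + 1369 = (1000 + (10 + (-4 - 4)*(-4) + 56)) + 1369 = (1000 + (10 - 8*(-4) + 56)) + 1369 = (1000 + (10 + 32 + 56)) + 1369 = (1000 + 98) + 1369 = 1098 + 1369 = 2467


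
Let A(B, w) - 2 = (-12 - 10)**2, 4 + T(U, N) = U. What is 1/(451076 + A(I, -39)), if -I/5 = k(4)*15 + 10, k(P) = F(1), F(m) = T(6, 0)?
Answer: 1/451562 ≈ 2.2145e-6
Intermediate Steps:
T(U, N) = -4 + U
F(m) = 2 (F(m) = -4 + 6 = 2)
k(P) = 2
I = -200 (I = -5*(2*15 + 10) = -5*(30 + 10) = -5*40 = -200)
A(B, w) = 486 (A(B, w) = 2 + (-12 - 10)**2 = 2 + (-22)**2 = 2 + 484 = 486)
1/(451076 + A(I, -39)) = 1/(451076 + 486) = 1/451562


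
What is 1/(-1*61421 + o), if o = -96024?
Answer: -1/157445 ≈ -6.3514e-6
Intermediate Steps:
1/(-1*61421 + o) = 1/(-1*61421 - 96024) = 1/(-61421 - 96024) = 1/(-157445) = -1/157445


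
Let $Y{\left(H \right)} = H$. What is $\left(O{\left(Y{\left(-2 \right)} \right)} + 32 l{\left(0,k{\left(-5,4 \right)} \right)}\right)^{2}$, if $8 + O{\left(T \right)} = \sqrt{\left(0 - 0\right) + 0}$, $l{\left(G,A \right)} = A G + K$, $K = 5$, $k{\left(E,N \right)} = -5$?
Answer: $23104$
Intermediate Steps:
$l{\left(G,A \right)} = 5 + A G$ ($l{\left(G,A \right)} = A G + 5 = 5 + A G$)
$O{\left(T \right)} = -8$ ($O{\left(T \right)} = -8 + \sqrt{\left(0 - 0\right) + 0} = -8 + \sqrt{\left(0 + 0\right) + 0} = -8 + \sqrt{0 + 0} = -8 + \sqrt{0} = -8 + 0 = -8$)
$\left(O{\left(Y{\left(-2 \right)} \right)} + 32 l{\left(0,k{\left(-5,4 \right)} \right)}\right)^{2} = \left(-8 + 32 \left(5 - 0\right)\right)^{2} = \left(-8 + 32 \left(5 + 0\right)\right)^{2} = \left(-8 + 32 \cdot 5\right)^{2} = \left(-8 + 160\right)^{2} = 152^{2} = 23104$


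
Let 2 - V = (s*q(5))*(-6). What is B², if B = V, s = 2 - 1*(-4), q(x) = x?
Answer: 33124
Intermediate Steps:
s = 6 (s = 2 + 4 = 6)
V = 182 (V = 2 - 6*5*(-6) = 2 - 30*(-6) = 2 - 1*(-180) = 2 + 180 = 182)
B = 182
B² = 182² = 33124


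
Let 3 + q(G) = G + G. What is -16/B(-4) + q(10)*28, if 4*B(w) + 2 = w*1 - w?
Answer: 508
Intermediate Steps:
q(G) = -3 + 2*G (q(G) = -3 + (G + G) = -3 + 2*G)
B(w) = -1/2 (B(w) = -1/2 + (w*1 - w)/4 = -1/2 + (w - w)/4 = -1/2 + (1/4)*0 = -1/2 + 0 = -1/2)
-16/B(-4) + q(10)*28 = -16/(-1/2) + (-3 + 2*10)*28 = -16*(-2) + (-3 + 20)*28 = 32 + 17*28 = 32 + 476 = 508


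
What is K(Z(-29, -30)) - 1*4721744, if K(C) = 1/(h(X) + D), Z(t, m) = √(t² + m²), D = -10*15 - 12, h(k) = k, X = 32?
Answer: -613826721/130 ≈ -4.7217e+6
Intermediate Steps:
D = -162 (D = -150 - 12 = -162)
Z(t, m) = √(m² + t²)
K(C) = -1/130 (K(C) = 1/(32 - 162) = 1/(-130) = -1/130)
K(Z(-29, -30)) - 1*4721744 = -1/130 - 1*4721744 = -1/130 - 4721744 = -613826721/130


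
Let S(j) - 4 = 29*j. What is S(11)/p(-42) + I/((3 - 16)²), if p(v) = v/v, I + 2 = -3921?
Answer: 50664/169 ≈ 299.79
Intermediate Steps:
S(j) = 4 + 29*j
I = -3923 (I = -2 - 3921 = -3923)
p(v) = 1
S(11)/p(-42) + I/((3 - 16)²) = (4 + 29*11)/1 - 3923/(3 - 16)² = (4 + 319)*1 - 3923/((-13)²) = 323*1 - 3923/169 = 323 - 3923*1/169 = 323 - 3923/169 = 50664/169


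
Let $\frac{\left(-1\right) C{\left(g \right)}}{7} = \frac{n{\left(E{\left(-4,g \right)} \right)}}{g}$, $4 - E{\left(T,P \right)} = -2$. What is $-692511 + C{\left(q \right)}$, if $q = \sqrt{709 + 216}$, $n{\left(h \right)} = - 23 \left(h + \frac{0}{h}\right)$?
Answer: $-692511 + \frac{966 \sqrt{37}}{185} \approx -6.9248 \cdot 10^{5}$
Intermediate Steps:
$E{\left(T,P \right)} = 6$ ($E{\left(T,P \right)} = 4 - -2 = 4 + 2 = 6$)
$n{\left(h \right)} = - 23 h$ ($n{\left(h \right)} = - 23 \left(h + 0\right) = - 23 h$)
$q = 5 \sqrt{37}$ ($q = \sqrt{925} = 5 \sqrt{37} \approx 30.414$)
$C{\left(g \right)} = \frac{966}{g}$ ($C{\left(g \right)} = - 7 \frac{\left(-23\right) 6}{g} = - 7 \left(- \frac{138}{g}\right) = \frac{966}{g}$)
$-692511 + C{\left(q \right)} = -692511 + \frac{966}{5 \sqrt{37}} = -692511 + 966 \frac{\sqrt{37}}{185} = -692511 + \frac{966 \sqrt{37}}{185}$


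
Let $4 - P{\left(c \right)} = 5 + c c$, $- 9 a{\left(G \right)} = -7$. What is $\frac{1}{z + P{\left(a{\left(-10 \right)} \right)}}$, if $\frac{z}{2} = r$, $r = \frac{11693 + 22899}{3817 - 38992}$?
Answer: $- \frac{949725}{3392218} \approx -0.27997$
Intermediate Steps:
$a{\left(G \right)} = \frac{7}{9}$ ($a{\left(G \right)} = \left(- \frac{1}{9}\right) \left(-7\right) = \frac{7}{9}$)
$P{\left(c \right)} = -1 - c^{2}$ ($P{\left(c \right)} = 4 - \left(5 + c c\right) = 4 - \left(5 + c^{2}\right) = -1 - c^{2}$)
$r = - \frac{34592}{35175}$ ($r = \frac{34592}{-35175} = 34592 \left(- \frac{1}{35175}\right) = - \frac{34592}{35175} \approx -0.98343$)
$z = - \frac{69184}{35175}$ ($z = 2 \left(- \frac{34592}{35175}\right) = - \frac{69184}{35175} \approx -1.9669$)
$\frac{1}{z + P{\left(a{\left(-10 \right)} \right)}} = \frac{1}{- \frac{69184}{35175} - \frac{130}{81}} = \frac{1}{- \frac{3392218}{949725}} = - \frac{949725}{3392218}$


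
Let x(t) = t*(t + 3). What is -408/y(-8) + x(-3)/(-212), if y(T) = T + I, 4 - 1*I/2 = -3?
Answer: -68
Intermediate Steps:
I = 14 (I = 8 - 2*(-3) = 8 + 6 = 14)
y(T) = 14 + T (y(T) = T + 14 = 14 + T)
x(t) = t*(3 + t)
-408/y(-8) + x(-3)/(-212) = -408/(14 - 8) - 3*(3 - 3)/(-212) = -408/6 - 3*0*(-1/212) = -408*1/6 + 0*(-1/212) = -68 + 0 = -68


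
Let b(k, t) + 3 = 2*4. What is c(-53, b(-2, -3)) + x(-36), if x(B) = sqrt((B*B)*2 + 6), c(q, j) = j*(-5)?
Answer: -25 + sqrt(2598) ≈ 25.971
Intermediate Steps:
b(k, t) = 5 (b(k, t) = -3 + 2*4 = -3 + 8 = 5)
c(q, j) = -5*j
x(B) = sqrt(6 + 2*B**2) (x(B) = sqrt(B**2*2 + 6) = sqrt(2*B**2 + 6) = sqrt(6 + 2*B**2))
c(-53, b(-2, -3)) + x(-36) = -5*5 + sqrt(6 + 2*(-36)**2) = -25 + sqrt(6 + 2*1296) = -25 + sqrt(6 + 2592) = -25 + sqrt(2598)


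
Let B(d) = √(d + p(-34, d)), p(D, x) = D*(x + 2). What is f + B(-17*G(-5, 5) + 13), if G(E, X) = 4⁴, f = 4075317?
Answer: 4075317 + √143119 ≈ 4.0757e+6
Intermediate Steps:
p(D, x) = D*(2 + x)
G(E, X) = 256
B(d) = √(-68 - 33*d) (B(d) = √(d - 34*(2 + d)) = √(d + (-68 - 34*d)) = √(-68 - 33*d))
f + B(-17*G(-5, 5) + 13) = 4075317 + √(-68 - 33*(-17*256 + 13)) = 4075317 + √(-68 - 33*(-4352 + 13)) = 4075317 + √(-68 - 33*(-4339)) = 4075317 + √(-68 + 143187) = 4075317 + √143119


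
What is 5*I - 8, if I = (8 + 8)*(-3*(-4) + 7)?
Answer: 1512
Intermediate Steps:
I = 304 (I = 16*(12 + 7) = 16*19 = 304)
5*I - 8 = 5*304 - 8 = 1520 - 8 = 1512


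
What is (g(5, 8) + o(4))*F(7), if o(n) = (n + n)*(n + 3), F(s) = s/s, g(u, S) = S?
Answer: 64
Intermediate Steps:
F(s) = 1
o(n) = 2*n*(3 + n) (o(n) = (2*n)*(3 + n) = 2*n*(3 + n))
(g(5, 8) + o(4))*F(7) = (8 + 2*4*(3 + 4))*1 = (8 + 2*4*7)*1 = (8 + 56)*1 = 64*1 = 64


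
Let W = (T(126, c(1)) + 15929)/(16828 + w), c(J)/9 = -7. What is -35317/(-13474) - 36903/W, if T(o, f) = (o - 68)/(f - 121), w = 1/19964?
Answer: -167035615915286875/4284735543662 ≈ -38984.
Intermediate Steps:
w = 1/19964 ≈ 5.0090e-5
c(J) = -63 (c(J) = 9*(-7) = -63)
T(o, f) = (-68 + o)/(-121 + f)
W = 318000263/335954193 (W = ((-68 + 126)/(-121 - 63) + 15929)/(16828 + 1/19964) = (58/(-184) + 15929)/(335954193/19964) = (-1/184*58 + 15929)*(19964/335954193) = (-29/92 + 15929)*(19964/335954193) = (1465439/92)*(19964/335954193) = 318000263/335954193 ≈ 0.94656)
-35317/(-13474) - 36903/W = -35317/(-13474) - 36903/318000263/335954193 = -35317*(-1/13474) - 36903*335954193/318000263 = 35317/13474 - 12397717584279/318000263 = -167035615915286875/4284735543662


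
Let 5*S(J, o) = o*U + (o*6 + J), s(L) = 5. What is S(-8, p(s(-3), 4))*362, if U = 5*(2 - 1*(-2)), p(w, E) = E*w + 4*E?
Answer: 335936/5 ≈ 67187.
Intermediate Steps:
p(w, E) = 4*E + E*w
U = 20 (U = 5*(2 + 2) = 5*4 = 20)
S(J, o) = J/5 + 26*o/5 (S(J, o) = (o*20 + (o*6 + J))/5 = (20*o + (6*o + J))/5 = (20*o + (J + 6*o))/5 = (J + 26*o)/5 = J/5 + 26*o/5)
S(-8, p(s(-3), 4))*362 = ((⅕)*(-8) + 26*(4*(4 + 5))/5)*362 = (-8/5 + 26*(4*9)/5)*362 = (-8/5 + (26/5)*36)*362 = (-8/5 + 936/5)*362 = (928/5)*362 = 335936/5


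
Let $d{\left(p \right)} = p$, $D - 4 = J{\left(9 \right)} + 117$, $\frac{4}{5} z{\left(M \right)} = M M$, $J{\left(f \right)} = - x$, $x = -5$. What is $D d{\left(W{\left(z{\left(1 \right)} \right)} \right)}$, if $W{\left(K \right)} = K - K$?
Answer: $0$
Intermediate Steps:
$J{\left(f \right)} = 5$ ($J{\left(f \right)} = \left(-1\right) \left(-5\right) = 5$)
$z{\left(M \right)} = \frac{5 M^{2}}{4}$ ($z{\left(M \right)} = \frac{5 M M}{4} = \frac{5 M^{2}}{4}$)
$W{\left(K \right)} = 0$
$D = 126$ ($D = 4 + \left(5 + 117\right) = 4 + 122 = 126$)
$D d{\left(W{\left(z{\left(1 \right)} \right)} \right)} = 126 \cdot 0 = 0$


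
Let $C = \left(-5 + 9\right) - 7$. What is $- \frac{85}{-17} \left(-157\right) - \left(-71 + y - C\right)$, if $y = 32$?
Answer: $-749$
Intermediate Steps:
$C = -3$ ($C = 4 - 7 = -3$)
$- \frac{85}{-17} \left(-157\right) - \left(-71 + y - C\right) = - \frac{85}{-17} \left(-157\right) + \left(71 - \left(32 - -3\right)\right) = \left(-85\right) \left(- \frac{1}{17}\right) \left(-157\right) + \left(71 - \left(32 + 3\right)\right) = 5 \left(-157\right) + \left(71 - 35\right) = -785 + \left(71 - 35\right) = -785 + 36 = -749$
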